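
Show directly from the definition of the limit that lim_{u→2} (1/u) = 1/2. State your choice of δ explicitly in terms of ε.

δ = min(1, 2ε)

Let ε > 0. We seek δ > 0 such that 0 < |u − 2| < δ implies |1/u − (1/2)| < ε.
|1/u − (1/2)| = |2 − u|/(2·|u|) = |u − 2|/(2|u|).
Restrict δ ≤ 1. Then |u − 2| < 1 gives |u| > 1, so 2|u| > 2.
Then |1/u − (1/2)| < |u − 2|/2, which is < ε when |u − 2| < 2ε.
Take δ = min(1, 2ε). Then 0 < |u − 2| < δ gives both |u − 2| < 1 and |u − 2| < 2ε, so |1/u − (1/2)| < ε.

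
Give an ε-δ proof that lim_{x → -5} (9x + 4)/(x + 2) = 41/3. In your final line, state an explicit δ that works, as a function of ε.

δ = min(3/2, (9/28)ε)

Fix ε > 0. We want δ > 0 with 0 < |x + 5| < δ ⇒ |(9x + 4)/(x + 2) − (41/3)| < ε.
Combining over a common denominator, (9x + 4)/(x + 2) − (41/3) = [(9x + 4)·(-3) − (-41)·(x + 2)] / [(-3)·(x + 2)] = 14(x + 5) / ((-3)(x + 2)).
So |(9x + 4)/(x + 2) − (41/3)| = 14|x + 5| / (3·|x + 2|).
Require δ ≤ 3/2, so |x + 2| ≥ |-3| − |x + 5| > 3 − 3/2 = 3/2.
Hence |(9x + 4)/(x + 2) − (41/3)| < 14|x + 5|/(3·(3/2)) = (28/9)|x + 5|, which is < ε once |x + 5| < (9/28)ε.
Take δ = min(3/2, (9/28)ε). Then 0 < |x + 5| < δ forces both bounds, so |(9x + 4)/(x + 2) − (41/3)| < ε.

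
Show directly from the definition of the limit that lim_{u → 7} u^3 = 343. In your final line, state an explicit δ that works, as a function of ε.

Let ε > 0. We seek δ > 0 with 0 < |u − 7| < δ ⇒ |u^3 − 343| < ε.
Factor: u^3 − 343 = (u − 7)(u^2 + 7u + 49), so |u^3 − 343| = |u − 7|·|u^2 + 7u + 49|.
Impose δ ≤ 1 so that |u| < 8; then |u^2 + 7u + 49| ≤ 169.
Hence |u^3 − 343| ≤ 169|u − 7|, which is < ε once |u − 7| < ε/169.
Take δ = min(1, ε/169). If 0 < |u − 7| < δ then both bounds hold and |u^3 − 343| ≤ 169|u − 7| < 169·(ε/169) = ε.

δ = min(1, ε/169)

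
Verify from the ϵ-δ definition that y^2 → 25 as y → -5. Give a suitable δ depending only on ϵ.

Fix ϵ > 0. We seek δ > 0 with 0 < |y + 5| < δ ⇒ |y^2 − 25| < ϵ.
Factor: y^2 − 25 = (y + 5)(y - 5), so |y^2 − 25| = |y + 5|·|y - 5|.
Restrict δ ≤ 1. Then |y + 5| < 1 gives |y| < 6, so by the triangle inequality |y - 5| ≤ 6 + 5 = 11.
Hence |y^2 − 25| ≤ 11|y + 5|, which is < ϵ once |y + 5| < ϵ/11.
Take δ = min(1, ϵ/11). If 0 < |y + 5| < δ then both bounds hold and |y^2 − 25| ≤ 11|y + 5| < 11·(ϵ/11) = ϵ.

δ = min(1, ϵ/11)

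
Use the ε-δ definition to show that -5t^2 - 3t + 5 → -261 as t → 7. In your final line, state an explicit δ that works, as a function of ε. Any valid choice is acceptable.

δ = min(1, ε/78)

Let ε > 0 be given. We want δ > 0 such that 0 < |t − 7| < δ implies |(-5t^2 - 3t + 5) + 261| < ε.
(-5t^2 - 3t + 5) + 261 = -5t^2 - 3t + 266 = (t − 7)(-5t - 38).
So |(-5t^2 - 3t + 5) + 261| = |t − 7|·|-5t - 38|.
Assume first that |t − 7| < 1, so |t| < 8. Then |-5t - 38| ≤ 5·8 + 38 = 78.
Hence |(-5t^2 - 3t + 5) + 261| ≤ 78|t − 7| < ε provided |t − 7| < ε/78.
Choosing δ = min(1, ε/78) ensures both conditions, hence |(-5t^2 - 3t + 5) + 261| < ε.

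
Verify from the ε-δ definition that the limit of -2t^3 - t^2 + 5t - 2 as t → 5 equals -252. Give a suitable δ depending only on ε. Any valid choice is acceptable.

δ = min(2, ε/225)

Let ε > 0. We want δ > 0 such that 0 < |t − 5| < δ implies |(-2t^3 - t^2 + 5t - 2) + 252| < ε.
(-2t^3 - t^2 + 5t - 2) + 252 = -2t^3 - t^2 + 5t + 250 = (t − 5)(-2t^2 - 11t - 50).
So |(-2t^3 - t^2 + 5t - 2) + 252| = |t − 5|·|-2t^2 - 11t - 50|.
Require δ ≤ 2. Then |t − 5| < 2 gives |t| < 7, and by the triangle inequality |-2t^2 - 11t - 50| ≤ 2·7^2 + 11·7 + 50 = 225.
Hence |(-2t^3 - t^2 + 5t - 2) + 252| ≤ 225|t − 5| < ε provided |t − 5| < ε/225.
Choosing δ = min(2, ε/225) ensures both conditions, hence |(-2t^3 - t^2 + 5t - 2) + 252| < ε.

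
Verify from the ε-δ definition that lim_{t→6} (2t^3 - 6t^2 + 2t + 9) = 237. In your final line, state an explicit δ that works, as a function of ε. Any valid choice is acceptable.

Let ε > 0 be given. We want δ > 0 such that 0 < |t − 6| < δ implies |(2t^3 - 6t^2 + 2t + 9) − 237| < ε.
(2t^3 - 6t^2 + 2t + 9) − 237 = 2t^3 - 6t^2 + 2t - 228 = (t − 6)(2t^2 + 6t + 38).
So |(2t^3 - 6t^2 + 2t + 9) − 237| = |t − 6|·|2t^2 + 6t + 38|.
Require δ ≤ 1. Then |t − 6| < 1 gives |t| < 7, and by the triangle inequality |2t^2 + 6t + 38| ≤ 2·7^2 + 6·7 + 38 = 178.
Hence |(2t^3 - 6t^2 + 2t + 9) − 237| ≤ 178|t − 6| < ε provided |t − 6| < ε/178.
Choosing δ = min(1, ε/178) ensures both conditions, hence |(2t^3 - 6t^2 + 2t + 9) − 237| < ε.

δ = min(1, ε/178)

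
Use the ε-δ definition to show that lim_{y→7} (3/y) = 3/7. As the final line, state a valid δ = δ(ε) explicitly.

Fix ε > 0. We seek δ > 0 such that 0 < |y − 7| < δ implies |3/y − (3/7)| < ε.
|3/y − (3/7)| = 3·|7 − y|/(7·|y|) = 3|y − 7|/(7|y|).
Restrict δ ≤ 7/2. Then |y − 7| < 7/2 gives |y| > 7/2, so 7|y| > 49/2.
Then |3/y − (3/7)| < 3|y − 7|/(49/2), which is < ε when |y − 7| < (49/6)ε.
Take δ = min(7/2, (49/6)ε). Then 0 < |y − 7| < δ gives both |y − 7| < 7/2 and |y − 7| < (49/6)ε, so |3/y − (3/7)| < ε.

δ = min(7/2, (49/6)ε)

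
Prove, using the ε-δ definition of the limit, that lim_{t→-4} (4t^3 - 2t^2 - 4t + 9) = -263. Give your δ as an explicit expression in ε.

δ = min(1, ε/258)

Let ε > 0. We want δ > 0 such that 0 < |t + 4| < δ implies |(4t^3 - 2t^2 - 4t + 9) + 263| < ε.
(4t^3 - 2t^2 - 4t + 9) + 263 = 4t^3 - 2t^2 - 4t + 272 = (t + 4)(4t^2 - 18t + 68).
So |(4t^3 - 2t^2 - 4t + 9) + 263| = |t + 4|·|4t^2 - 18t + 68|.
Require δ ≤ 1. Then |t + 4| < 1 gives |t| < 5, and by the triangle inequality |4t^2 - 18t + 68| ≤ 4·5^2 + 18·5 + 68 = 258.
Hence |(4t^3 - 2t^2 - 4t + 9) + 263| ≤ 258|t + 4| < ε provided |t + 4| < ε/258.
Take δ = min(1, ε/258). Then 0 < |t + 4| < δ gives both |t + 4| < 1 and |t + 4| < ε/258, so |(4t^3 - 2t^2 - 4t + 9) + 263| < ε.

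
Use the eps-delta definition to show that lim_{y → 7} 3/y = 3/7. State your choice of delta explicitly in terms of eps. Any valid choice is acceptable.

delta = min(7/2, (49/6)eps)

Let eps > 0. We seek delta > 0 such that 0 < |y − 7| < delta implies |3/y − (3/7)| < eps.
|3/y − (3/7)| = 3·|7 − y|/(7·|y|) = 3|y − 7|/(7|y|).
Require delta ≤ 7/2 so that |y| > 7 − 7/2 = 7/2, hence 7|y| > 49/2.
Then |3/y − (3/7)| < 3|y − 7|/(49/2), which is < eps when |y − 7| < (49/6)eps.
Take delta = min(7/2, (49/6)eps). Then 0 < |y − 7| < delta gives both |y − 7| < 7/2 and |y − 7| < (49/6)eps, so |3/y − (3/7)| < eps.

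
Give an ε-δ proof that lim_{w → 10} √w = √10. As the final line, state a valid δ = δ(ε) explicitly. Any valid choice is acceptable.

δ = min(10, √10·ε)

Let ε > 0. We want δ > 0 such that 0 < |w − 10| < δ implies |√w − √10| < ε.
Multiplying by the conjugate, |√w − √10| = |w − 10|/(√w + √10).
Restrict δ ≤ 10 so that |w − 10| < 10 forces w > 0, and then √w + √10 > √10.
Hence |√w − √10| < |w − 10|/√10, which is < ε once |w − 10| < √10·ε.
Take δ = min(10, √10·ε). If 0 < |w − 10| < δ then w > 0 and |√w − √10| < |w − 10|/√10 < ε.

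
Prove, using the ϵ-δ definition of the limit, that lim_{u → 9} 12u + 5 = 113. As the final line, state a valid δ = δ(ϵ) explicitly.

Let ϵ > 0. We need δ > 0 so that 0 < |u − 9| < δ implies |(12u + 5) − 113| < ϵ.
Since (12u + 5) − 113 = 12(u − 9), we have |(12u + 5) − 113| = 12|u − 9|.
So 12|u − 9| < ϵ exactly when |u − 9| < ϵ/12.
Choosing δ = ϵ/12 gives |(12u + 5) − 113| = 12|u − 9| < ϵ whenever |u − 9| < δ.

δ = ϵ/12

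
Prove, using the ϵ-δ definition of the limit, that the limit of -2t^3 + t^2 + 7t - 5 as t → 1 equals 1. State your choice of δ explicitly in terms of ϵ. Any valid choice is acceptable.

Let ϵ > 0. We want δ > 0 such that 0 < |t − 1| < δ implies |(-2t^3 + t^2 + 7t - 5) − 1| < ϵ.
(-2t^3 + t^2 + 7t - 5) − 1 = -2t^3 + t^2 + 7t - 6 = (t − 1)(-2t^2 - t + 6).
So |(-2t^3 + t^2 + 7t - 5) − 1| = |t − 1|·|-2t^2 - t + 6|.
Assume first that |t − 1| < 2, so |t| < 3. Then |-2t^2 - t + 6| ≤ 2·3^2 + 3 + 6 = 27.
Hence |(-2t^3 + t^2 + 7t - 5) − 1| ≤ 27|t − 1| < ϵ provided |t − 1| < ϵ/27.
Take δ = min(2, ϵ/27). Then 0 < |t − 1| < δ gives both |t − 1| < 2 and |t − 1| < ϵ/27, so |(-2t^3 + t^2 + 7t - 5) − 1| < ϵ.

δ = min(2, ϵ/27)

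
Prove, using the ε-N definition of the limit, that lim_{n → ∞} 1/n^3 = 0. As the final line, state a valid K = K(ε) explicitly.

Let ε > 0 be given. For n ≥ 1, |1/n^3 − 0| = 1/n^3.
1/n^3 < ε ⇔ n^3 > 1/ε ⇔ n > (1/ε)^{1/3}.
Take K = (1/ε)^{1/3}. Then n > K implies 1/n^3 < ε.

K = (1/ε)^{1/3}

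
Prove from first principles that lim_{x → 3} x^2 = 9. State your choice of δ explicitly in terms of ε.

Fix ε > 0. We seek δ > 0 with 0 < |x − 3| < δ ⇒ |x^2 − 9| < ε.
Factor: x^2 − 9 = (x − 3)(x + 3), so |x^2 − 9| = |x − 3|·|x + 3|.
Restrict δ ≤ 2. Then |x − 3| < 2 gives |x| < 5, so by the triangle inequality |x + 3| ≤ 5 + 3 = 8.
Hence |x^2 − 9| ≤ 8|x − 3|, which is < ε once |x − 3| < ε/8.
Take δ = min(2, ε/8). If 0 < |x − 3| < δ then both bounds hold and |x^2 − 9| ≤ 8|x − 3| < 8·(ε/8) = ε.

δ = min(2, ε/8)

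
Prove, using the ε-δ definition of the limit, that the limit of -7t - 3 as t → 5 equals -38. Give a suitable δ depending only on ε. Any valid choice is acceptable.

δ = ε/7

Let ε > 0. We need δ > 0 so that 0 < |t − 5| < δ implies |(-7t - 3) + 38| < ε.
Since (-7t - 3) + 38 = -7(t − 5), we have |(-7t - 3) + 38| = 7|t − 5|.
So 7|t − 5| < ε exactly when |t − 5| < ε/7.
Choosing δ = ε/7 gives |(-7t - 3) + 38| = 7|t − 5| < ε whenever |t − 5| < δ.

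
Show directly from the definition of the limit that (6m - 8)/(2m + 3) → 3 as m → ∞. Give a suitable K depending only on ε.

Let ε > 0. For m ≥ 1, |(6m - 8)/(2m + 3) − 3| = |-34|/(2(2m + 3)) = 34/(2(2m + 3)).
Since 2m + 3 ≥ 2m for m ≥ 1, this is ≤ 34/(2·2m) = (17/2)/m.
So |(6m - 8)/(2m + 3) − 3| < ε whenever m > (17/2)/ε.
Take K = (17/2)/ε. If m > K then |(6m - 8)/(2m + 3) − 3| ≤ (17/2)/m < ε.

K = (17/2)/ε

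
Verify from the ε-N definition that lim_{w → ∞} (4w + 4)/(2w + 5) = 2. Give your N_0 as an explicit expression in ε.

N_0 = 3/ε

Let ε > 0 be given. We seek N_0 > 0 such that w > N_0 implies |(4w + 4)/(2w + 5) − 2| < ε.
(4w + 4)/(2w + 5) − 2 = (2(4w + 4) − 4(2w + 5)) / (2(2w + 5)) = -12/(2(2w + 5)).
For w > 0 we have 2w + 5 > 2w, so |(4w + 4)/(2w + 5) − 2| = 12/(2(2w + 5)) < 12/(2·2w) = 3/w.
Thus |(4w + 4)/(2w + 5) − 2| < ε whenever w > 3/ε.
Take N_0 = 3/ε. If w > N_0 then |(4w + 4)/(2w + 5) − 2| < 3/w < ε.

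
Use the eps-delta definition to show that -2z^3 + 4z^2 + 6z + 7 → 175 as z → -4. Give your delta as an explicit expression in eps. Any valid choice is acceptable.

delta = min(1, eps/152)

Fix eps > 0. We want delta > 0 such that 0 < |z + 4| < delta implies |(-2z^3 + 4z^2 + 6z + 7) − 175| < eps.
(-2z^3 + 4z^2 + 6z + 7) − 175 = -2z^3 + 4z^2 + 6z - 168 = (z + 4)(-2z^2 + 12z - 42).
So |(-2z^3 + 4z^2 + 6z + 7) − 175| = |z + 4|·|-2z^2 + 12z - 42|.
Require delta ≤ 1. Then |z + 4| < 1 gives |z| < 5, and by the triangle inequality |-2z^2 + 12z - 42| ≤ 2·5^2 + 12·5 + 42 = 152.
Hence |(-2z^3 + 4z^2 + 6z + 7) − 175| ≤ 152|z + 4| < eps provided |z + 4| < eps/152.
Choosing delta = min(1, eps/152) ensures both conditions, hence |(-2z^3 + 4z^2 + 6z + 7) − 175| < eps.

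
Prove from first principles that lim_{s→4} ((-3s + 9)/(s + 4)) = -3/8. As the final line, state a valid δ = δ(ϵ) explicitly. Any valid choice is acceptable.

Fix ϵ > 0. We want δ > 0 with 0 < |s − 4| < δ ⇒ |(-3s + 9)/(s + 4) + 3/8| < ϵ.
Combining over a common denominator, (-3s + 9)/(s + 4) + 3/8 = [(-3s + 9)·8 − (-3)·(s + 4)] / [8·(s + 4)] = -21(s − 4) / (8(s + 4)).
So |(-3s + 9)/(s + 4) + 3/8| = 21|s − 4| / (8·|s + 4|).
Restrict δ ≤ 4. Then |s − 4| < 4 gives |s + 4| = |(s − 4) + 8| ≥ 8 − 4 = 4.
Hence |(-3s + 9)/(s + 4) + 3/8| < 21|s − 4|/(8·4) = (21/32)|s − 4|, which is < ϵ once |s − 4| < (32/21)ϵ.
Take δ = min(4, (32/21)ϵ). Then 0 < |s − 4| < δ forces both bounds, so |(-3s + 9)/(s + 4) + 3/8| < ϵ.

δ = min(4, (32/21)ϵ)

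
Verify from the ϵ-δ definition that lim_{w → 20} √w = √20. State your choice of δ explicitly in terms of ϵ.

Let ϵ > 0. We want δ > 0 such that 0 < |w − 20| < δ implies |√w − √20| < ϵ.
Rationalise: √w − √20 = (w − 20)/(√w + √20), so |√w − √20| = |w − 20|/(√w + √20).
Restrict δ ≤ 20 so that |w − 20| < 20 forces w > 0, and then √w + √20 > √20.
Hence |√w − √20| < |w − 20|/√20, which is < ϵ once |w − 20| < √20·ϵ.
Take δ = min(20, √20·ϵ). If 0 < |w − 20| < δ then w > 0 and |√w − √20| < |w − 20|/√20 < ϵ.

δ = min(20, √20·ϵ)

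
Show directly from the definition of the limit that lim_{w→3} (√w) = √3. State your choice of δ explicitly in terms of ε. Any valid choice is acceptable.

δ = min(3, √3·ε)

Suppose ε > 0. We want δ > 0 such that 0 < |w − 3| < δ implies |√w − √3| < ε.
Multiplying by the conjugate, |√w − √3| = |w − 3|/(√w + √3).
Restrict δ ≤ 3 so that |w − 3| < 3 forces w > 0, and then √w + √3 > √3.
Hence |√w − √3| < |w − 3|/√3, which is < ε once |w − 3| < √3·ε.
Take δ = min(3, √3·ε). If 0 < |w − 3| < δ then w > 0 and |√w − √3| < |w − 3|/√3 < ε.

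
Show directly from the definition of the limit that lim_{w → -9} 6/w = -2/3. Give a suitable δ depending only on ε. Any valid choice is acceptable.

δ = min(9/2, (27/4)ε)

Let ε > 0. We seek δ > 0 such that 0 < |w + 9| < δ implies |6/w + 2/3| < ε.
|6/w + 2/3| = 6·|-9 − w|/(9·|w|) = 6|w + 9|/(9|w|).
Restrict δ ≤ 9/2. Then |w + 9| < 9/2 gives |w| > 9/2, so 9|w| > 81/2.
Then |6/w + 2/3| < 6|w + 9|/(81/2), which is < ε when |w + 9| < (27/4)ε.
Take δ = min(9/2, (27/4)ε). Then 0 < |w + 9| < δ gives both |w + 9| < 9/2 and |w + 9| < (27/4)ε, so |6/w + 2/3| < ε.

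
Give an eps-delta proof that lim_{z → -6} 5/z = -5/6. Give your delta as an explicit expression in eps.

Let eps > 0 be given. We seek delta > 0 such that 0 < |z + 6| < delta implies |5/z + 5/6| < eps.
|5/z + 5/6| = 5·|-6 − z|/(6·|z|) = 5|z + 6|/(6|z|).
Restrict delta ≤ 3. Then |z + 6| < 3 gives |z| > 3, so 6|z| > 18.
Then |5/z + 5/6| < 5|z + 6|/18, which is < eps when |z + 6| < (18/5)eps.
Take delta = min(3, (18/5)eps). Then 0 < |z + 6| < delta gives both |z + 6| < 3 and |z + 6| < (18/5)eps, so |5/z + 5/6| < eps.

delta = min(3, (18/5)eps)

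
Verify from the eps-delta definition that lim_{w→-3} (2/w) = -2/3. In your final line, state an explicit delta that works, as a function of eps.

Suppose eps > 0. We seek delta > 0 such that 0 < |w + 3| < delta implies |2/w + 2/3| < eps.
|2/w + 2/3| = 2·|-3 − w|/(3·|w|) = 2|w + 3|/(3|w|).
Require delta ≤ 3/2 so that |w| > 3 − 3/2 = 3/2, hence 3|w| > 9/2.
Then |2/w + 2/3| < 2|w + 3|/(9/2), which is < eps when |w + 3| < (9/4)eps.
Take delta = min(3/2, (9/4)eps). Then 0 < |w + 3| < delta gives both |w + 3| < 3/2 and |w + 3| < (9/4)eps, so |2/w + 2/3| < eps.

delta = min(3/2, (9/4)eps)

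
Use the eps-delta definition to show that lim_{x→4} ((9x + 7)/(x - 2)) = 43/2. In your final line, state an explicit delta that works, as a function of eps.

delta = min(1, (2/25)eps)

Fix eps > 0. We want delta > 0 with 0 < |x − 4| < delta ⇒ |(9x + 7)/(x - 2) − (43/2)| < eps.
Combining over a common denominator, (9x + 7)/(x - 2) − (43/2) = [(9x + 7)·2 − 43·(x - 2)] / [2·(x - 2)] = -25(x − 4) / (2(x - 2)).
So |(9x + 7)/(x - 2) − (43/2)| = 25|x − 4| / (2·|x − 2|).
Restrict delta ≤ 1. Then |x − 4| < 1 gives |x − 2| = |(x − 4) + 2| ≥ 2 − 1 = 1.
Hence |(9x + 7)/(x - 2) − (43/2)| < 25|x − 4|/(2·1) = (25/2)|x − 4|, which is < eps once |x − 4| < (2/25)eps.
Take delta = min(1, (2/25)eps). Then 0 < |x − 4| < delta forces both bounds, so |(9x + 7)/(x - 2) − (43/2)| < eps.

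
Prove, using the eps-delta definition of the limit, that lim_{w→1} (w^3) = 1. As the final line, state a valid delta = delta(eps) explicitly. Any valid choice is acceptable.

delta = min(2, eps/13)

Suppose eps > 0. We seek delta > 0 with 0 < |w − 1| < delta ⇒ |w^3 − 1| < eps.
Factor: w^3 − 1 = (w − 1)(w^2 + w + 1), so |w^3 − 1| = |w − 1|·|w^2 + w + 1|.
Impose delta ≤ 2 so that |w| < 3; then |w^2 + w + 1| ≤ 13.
Hence |w^3 − 1| ≤ 13|w − 1|, which is < eps once |w − 1| < eps/13.
Take delta = min(2, eps/13). If 0 < |w − 1| < delta then both bounds hold and |w^3 − 1| ≤ 13|w − 1| < 13·(eps/13) = eps.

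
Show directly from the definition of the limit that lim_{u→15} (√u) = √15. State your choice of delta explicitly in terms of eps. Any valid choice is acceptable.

Suppose eps > 0. We want delta > 0 such that 0 < |u − 15| < delta implies |√u − √15| < eps.
Rationalise: √u − √15 = (u − 15)/(√u + √15), so |√u − √15| = |u − 15|/(√u + √15).
Restrict delta ≤ 15 so that |u − 15| < 15 forces u > 0, and then √u + √15 > √15.
Hence |√u − √15| < |u − 15|/√15, which is < eps once |u − 15| < √15·eps.
Take delta = min(15, √15·eps). If 0 < |u − 15| < delta then u > 0 and |√u − √15| < |u − 15|/√15 < eps.

delta = min(15, √15·eps)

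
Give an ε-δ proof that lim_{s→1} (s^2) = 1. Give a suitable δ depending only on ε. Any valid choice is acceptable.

δ = min(1, ε/3)

Let ε > 0. We seek δ > 0 with 0 < |s − 1| < δ ⇒ |s^2 − 1| < ε.
Factor: s^2 − 1 = (s − 1)(s + 1), so |s^2 − 1| = |s − 1|·|s + 1|.
Impose δ ≤ 1 so that |s| < 2; then |s + 1| ≤ 3.
Hence |s^2 − 1| ≤ 3|s − 1|, which is < ε once |s − 1| < ε/3.
Take δ = min(1, ε/3). If 0 < |s − 1| < δ then both bounds hold and |s^2 − 1| ≤ 3|s − 1| < 3·(ε/3) = ε.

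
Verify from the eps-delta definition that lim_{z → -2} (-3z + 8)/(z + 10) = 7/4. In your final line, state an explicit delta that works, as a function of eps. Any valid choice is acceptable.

Let eps > 0. We want delta > 0 with 0 < |z + 2| < delta ⇒ |(-3z + 8)/(z + 10) − (7/4)| < eps.
Combining over a common denominator, (-3z + 8)/(z + 10) − (7/4) = [(-3z + 8)·8 − 14·(z + 10)] / [8·(z + 10)] = -38(z + 2) / (8(z + 10)).
So |(-3z + 8)/(z + 10) − (7/4)| = 38|z + 2| / (8·|z + 10|).
Restrict delta ≤ 4. Then |z + 2| < 4 gives |z + 10| = |(z + 2) + 8| ≥ 8 − 4 = 4.
Hence |(-3z + 8)/(z + 10) − (7/4)| < 38|z + 2|/(8·4) = (19/16)|z + 2|, which is < eps once |z + 2| < (16/19)eps.
Take delta = min(4, (16/19)eps). Then 0 < |z + 2| < delta forces both bounds, so |(-3z + 8)/(z + 10) − (7/4)| < eps.

delta = min(4, (16/19)eps)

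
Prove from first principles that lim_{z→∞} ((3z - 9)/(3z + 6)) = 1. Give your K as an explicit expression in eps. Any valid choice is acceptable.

K = 5/eps

Fix eps > 0. We seek K > 0 such that z > K implies |(3z - 9)/(3z + 6) − 1| < eps.
(3z - 9)/(3z + 6) − 1 = (3(3z - 9) − 3(3z + 6)) / (3(3z + 6)) = -45/(3(3z + 6)).
For z > 0 we have 3z + 6 > 3z, so |(3z - 9)/(3z + 6) − 1| = 45/(3(3z + 6)) < 45/(3·3z) = 5/z.
Thus |(3z - 9)/(3z + 6) − 1| < eps whenever z > 5/eps.
Take K = 5/eps. If z > K then |(3z - 9)/(3z + 6) − 1| < 5/z < eps.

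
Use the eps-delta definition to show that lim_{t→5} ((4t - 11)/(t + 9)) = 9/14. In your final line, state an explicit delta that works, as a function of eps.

Let eps > 0 be given. We want delta > 0 with 0 < |t − 5| < delta ⇒ |(4t - 11)/(t + 9) − (9/14)| < eps.
Combining over a common denominator, (4t - 11)/(t + 9) − (9/14) = [(4t - 11)·14 − 9·(t + 9)] / [14·(t + 9)] = 47(t − 5) / (14(t + 9)).
So |(4t - 11)/(t + 9) − (9/14)| = 47|t − 5| / (14·|t + 9|).
Require delta ≤ 7, so |t + 9| ≥ |14| − |t − 5| > 14 − 7 = 7.
Hence |(4t - 11)/(t + 9) − (9/14)| < 47|t − 5|/(14·7) = (47/98)|t − 5|, which is < eps once |t − 5| < (98/47)eps.
Take delta = min(7, (98/47)eps). Then 0 < |t − 5| < delta forces both bounds, so |(4t - 11)/(t + 9) − (9/14)| < eps.

delta = min(7, (98/47)eps)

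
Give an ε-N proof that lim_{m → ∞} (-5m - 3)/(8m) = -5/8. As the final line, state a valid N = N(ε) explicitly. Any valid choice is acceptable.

N = (3/8)/ε

Suppose ε > 0. For m ≥ 1, |(-5m - 3)/(8m) + 5/8| = |-24|/(8(8m)) = 24/(8(8m)).
Since 8m ≥ 8m for m ≥ 1, this is ≤ 24/(8·8m) = (3/8)/m.
So |(-5m - 3)/(8m) + 5/8| < ε whenever m > (3/8)/ε.
Take N = (3/8)/ε. If m > N then |(-5m - 3)/(8m) + 5/8| ≤ (3/8)/m < ε.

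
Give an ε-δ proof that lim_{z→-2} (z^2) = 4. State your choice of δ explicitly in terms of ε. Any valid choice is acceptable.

δ = min(1, ε/5)

Let ε > 0 be given. We seek δ > 0 with 0 < |z + 2| < δ ⇒ |z^2 − 4| < ε.
Factor: z^2 − 4 = (z + 2)(z - 2), so |z^2 − 4| = |z + 2|·|z - 2|.
Restrict δ ≤ 1. Then |z + 2| < 1 gives |z| < 3, so by the triangle inequality |z - 2| ≤ 3 + 2 = 5.
Hence |z^2 − 4| ≤ 5|z + 2|, which is < ε once |z + 2| < ε/5.
Take δ = min(1, ε/5). If 0 < |z + 2| < δ then both bounds hold and |z^2 − 4| ≤ 5|z + 2| < 5·(ε/5) = ε.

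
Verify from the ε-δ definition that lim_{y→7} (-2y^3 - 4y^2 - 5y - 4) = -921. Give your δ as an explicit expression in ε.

δ = min(2, ε/455)

Let ε > 0 be given. We want δ > 0 such that 0 < |y − 7| < δ implies |(-2y^3 - 4y^2 - 5y - 4) + 921| < ε.
(-2y^3 - 4y^2 - 5y - 4) + 921 = -2y^3 - 4y^2 - 5y + 917 = (y − 7)(-2y^2 - 18y - 131).
So |(-2y^3 - 4y^2 - 5y - 4) + 921| = |y − 7|·|-2y^2 - 18y - 131|.
Assume first that |y − 7| < 2, so |y| < 9. Then |-2y^2 - 18y - 131| ≤ 2·9^2 + 18·9 + 131 = 455.
Hence |(-2y^3 - 4y^2 - 5y - 4) + 921| ≤ 455|y − 7| < ε provided |y − 7| < ε/455.
Choosing δ = min(2, ε/455) ensures both conditions, hence |(-2y^3 - 4y^2 - 5y - 4) + 921| < ε.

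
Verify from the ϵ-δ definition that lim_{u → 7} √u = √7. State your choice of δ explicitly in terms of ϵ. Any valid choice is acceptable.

δ = min(7, √7·ϵ)

Let ϵ > 0 be given. We want δ > 0 such that 0 < |u − 7| < δ implies |√u − √7| < ϵ.
Rationalise: √u − √7 = (u − 7)/(√u + √7), so |√u − √7| = |u − 7|/(√u + √7).
Restrict δ ≤ 7 so that |u − 7| < 7 forces u > 0, and then √u + √7 > √7.
Hence |√u − √7| < |u − 7|/√7, which is < ϵ once |u − 7| < √7·ϵ.
Take δ = min(7, √7·ϵ). If 0 < |u − 7| < δ then u > 0 and |√u − √7| < |u − 7|/√7 < ϵ.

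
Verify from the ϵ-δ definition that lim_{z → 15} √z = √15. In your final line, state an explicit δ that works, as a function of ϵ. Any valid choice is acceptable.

Suppose ϵ > 0. We want δ > 0 such that 0 < |z − 15| < δ implies |√z − √15| < ϵ.
Rationalise: √z − √15 = (z − 15)/(√z + √15), so |√z − √15| = |z − 15|/(√z + √15).
Restrict δ ≤ 15 so that |z − 15| < 15 forces z > 0, and then √z + √15 > √15.
Hence |√z − √15| < |z − 15|/√15, which is < ϵ once |z − 15| < √15·ϵ.
Take δ = min(15, √15·ϵ). If 0 < |z − 15| < δ then z > 0 and |√z − √15| < |z − 15|/√15 < ϵ.

δ = min(15, √15·ϵ)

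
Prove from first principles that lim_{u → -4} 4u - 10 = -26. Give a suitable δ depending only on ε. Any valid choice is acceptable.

δ = ε/4

Let ε > 0 be given. We need δ > 0 so that 0 < |u + 4| < δ implies |(4u - 10) + 26| < ε.
|(4u - 10) + 26| = |4u + 16| = 4|u + 4|.
Thus it suffices that |u + 4| < ε/4.
Take δ = ε/4. If 0 < |u + 4| < δ then |(4u - 10) + 26| = 4|u + 4| < 4·(ε/4) = ε.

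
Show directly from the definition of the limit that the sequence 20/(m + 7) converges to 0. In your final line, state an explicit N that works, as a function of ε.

N = 20/ε

Suppose ε > 0. For m ≥ 1, |20/(m + 7) − 0| = 20/(m + 7) ≤ 20/m.
We need 20/m < ε, i.e. m > 20/ε.
Take N = 20/ε. If m > N then |20/(m + 7)| ≤ 20/m < ε.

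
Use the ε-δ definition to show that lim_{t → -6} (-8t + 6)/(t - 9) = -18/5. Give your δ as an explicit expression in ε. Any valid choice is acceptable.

Let ε > 0. We want δ > 0 with 0 < |t + 6| < δ ⇒ |(-8t + 6)/(t - 9) + 18/5| < ε.
Combining over a common denominator, (-8t + 6)/(t - 9) + 18/5 = [(-8t + 6)·(-15) − 54·(t - 9)] / [(-15)·(t - 9)] = 66(t + 6) / ((-15)(t - 9)).
So |(-8t + 6)/(t - 9) + 18/5| = 66|t + 6| / (15·|t − 9|).
Restrict δ ≤ 15/2. Then |t + 6| < 15/2 gives |t − 9| = |(t + 6) + (-15)| ≥ 15 − 15/2 = 15/2.
Hence |(-8t + 6)/(t - 9) + 18/5| < 66|t + 6|/(15·(15/2)) = (44/75)|t + 6|, which is < ε once |t + 6| < (75/44)ε.
Take δ = min(15/2, (75/44)ε). Then 0 < |t + 6| < δ forces both bounds, so |(-8t + 6)/(t - 9) + 18/5| < ε.

δ = min(15/2, (75/44)ε)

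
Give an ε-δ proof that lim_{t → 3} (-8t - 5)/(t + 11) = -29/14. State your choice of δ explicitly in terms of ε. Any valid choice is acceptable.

Let ε > 0 be given. We want δ > 0 with 0 < |t − 3| < δ ⇒ |(-8t - 5)/(t + 11) + 29/14| < ε.
Combining over a common denominator, (-8t - 5)/(t + 11) + 29/14 = [(-8t - 5)·14 − (-29)·(t + 11)] / [14·(t + 11)] = -83(t − 3) / (14(t + 11)).
So |(-8t - 5)/(t + 11) + 29/14| = 83|t − 3| / (14·|t + 11|).
Restrict δ ≤ 7. Then |t − 3| < 7 gives |t + 11| = |(t − 3) + 14| ≥ 14 − 7 = 7.
Hence |(-8t - 5)/(t + 11) + 29/14| < 83|t − 3|/(14·7) = (83/98)|t − 3|, which is < ε once |t − 3| < (98/83)ε.
Take δ = min(7, (98/83)ε). Then 0 < |t − 3| < δ forces both bounds, so |(-8t - 5)/(t + 11) + 29/14| < ε.

δ = min(7, (98/83)ε)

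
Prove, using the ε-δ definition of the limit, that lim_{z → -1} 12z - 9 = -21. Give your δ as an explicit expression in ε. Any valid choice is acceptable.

δ = ε/12

Let ε > 0 be given. We need δ > 0 so that 0 < |z + 1| < δ implies |(12z - 9) + 21| < ε.
Since (12z - 9) + 21 = 12(z + 1), we have |(12z - 9) + 21| = 12|z + 1|.
So 12|z + 1| < ε exactly when |z + 1| < ε/12.
Choosing δ = ε/12 gives |(12z - 9) + 21| = 12|z + 1| < ε whenever |z + 1| < δ.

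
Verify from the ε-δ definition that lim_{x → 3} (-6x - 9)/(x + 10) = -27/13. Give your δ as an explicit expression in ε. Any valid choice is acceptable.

δ = min(13/2, (169/102)ε)

Let ε > 0 be given. We want δ > 0 with 0 < |x − 3| < δ ⇒ |(-6x - 9)/(x + 10) + 27/13| < ε.
Combining over a common denominator, (-6x - 9)/(x + 10) + 27/13 = [(-6x - 9)·13 − (-27)·(x + 10)] / [13·(x + 10)] = -51(x − 3) / (13(x + 10)).
So |(-6x - 9)/(x + 10) + 27/13| = 51|x − 3| / (13·|x + 10|).
Require δ ≤ 13/2, so |x + 10| ≥ |13| − |x − 3| > 13 − 13/2 = 13/2.
Hence |(-6x - 9)/(x + 10) + 27/13| < 51|x − 3|/(13·(13/2)) = (102/169)|x − 3|, which is < ε once |x − 3| < (169/102)ε.
Take δ = min(13/2, (169/102)ε). Then 0 < |x − 3| < δ forces both bounds, so |(-6x - 9)/(x + 10) + 27/13| < ε.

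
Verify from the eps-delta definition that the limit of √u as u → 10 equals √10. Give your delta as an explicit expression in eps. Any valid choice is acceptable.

Let eps > 0 be given. We want delta > 0 such that 0 < |u − 10| < delta implies |√u − √10| < eps.
Rationalise: √u − √10 = (u − 10)/(√u + √10), so |√u − √10| = |u − 10|/(√u + √10).
Restrict delta ≤ 10 so that |u − 10| < 10 forces u > 0, and then √u + √10 > √10.
Hence |√u − √10| < |u − 10|/√10, which is < eps once |u − 10| < √10·eps.
Take delta = min(10, √10·eps). If 0 < |u − 10| < delta then u > 0 and |√u − √10| < |u − 10|/√10 < eps.

delta = min(10, √10·eps)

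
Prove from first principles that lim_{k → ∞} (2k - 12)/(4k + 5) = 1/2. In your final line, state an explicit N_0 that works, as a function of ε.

Let ε > 0 be given. For k ≥ 1, |(2k - 12)/(4k + 5) − (1/2)| = |-58|/(4(4k + 5)) = 58/(4(4k + 5)).
Since 4k + 5 ≥ 4k for k ≥ 1, this is ≤ 58/(4·4k) = (29/8)/k.
So |(2k - 12)/(4k + 5) − (1/2)| < ε whenever k > (29/8)/ε.
Take N_0 = (29/8)/ε. If k > N_0 then |(2k - 12)/(4k + 5) − (1/2)| ≤ (29/8)/k < ε.

N_0 = (29/8)/ε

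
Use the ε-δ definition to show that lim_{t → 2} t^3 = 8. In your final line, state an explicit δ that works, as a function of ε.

δ = min(2, ε/28)

Fix ε > 0. We seek δ > 0 with 0 < |t − 2| < δ ⇒ |t^3 − 8| < ε.
Factor: t^3 − 8 = (t − 2)(t^2 + 2t + 4), so |t^3 − 8| = |t − 2|·|t^2 + 2t + 4|.
Impose δ ≤ 2 so that |t| < 4; then |t^2 + 2t + 4| ≤ 28.
Hence |t^3 − 8| ≤ 28|t − 2|, which is < ε once |t − 2| < ε/28.
Take δ = min(2, ε/28). If 0 < |t − 2| < δ then both bounds hold and |t^3 − 8| ≤ 28|t − 2| < 28·(ε/28) = ε.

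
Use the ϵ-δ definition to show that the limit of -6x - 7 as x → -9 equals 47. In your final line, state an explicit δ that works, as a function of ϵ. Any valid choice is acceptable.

δ = ϵ/6

Let ϵ > 0. We need δ > 0 so that 0 < |x + 9| < δ implies |(-6x - 7) − 47| < ϵ.
Since (-6x - 7) − 47 = -6(x + 9), we have |(-6x - 7) − 47| = 6|x + 9|.
So 6|x + 9| < ϵ exactly when |x + 9| < ϵ/6.
Choosing δ = ϵ/6 gives |(-6x - 7) − 47| = 6|x + 9| < ϵ whenever |x + 9| < δ.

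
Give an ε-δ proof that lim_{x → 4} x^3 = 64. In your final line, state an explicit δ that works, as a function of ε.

δ = min(1, ε/61)

Let ε > 0 be given. We seek δ > 0 with 0 < |x − 4| < δ ⇒ |x^3 − 64| < ε.
Factor: x^3 − 64 = (x − 4)(x^2 + 4x + 16), so |x^3 − 64| = |x − 4|·|x^2 + 4x + 16|.
Restrict δ ≤ 1. Then |x − 4| < 1 gives |x| < 5, so by the triangle inequality |x^2 + 4x + 16| ≤ 5^2 + 4·5 + 16 = 61.
Hence |x^3 − 64| ≤ 61|x − 4|, which is < ε once |x − 4| < ε/61.
Take δ = min(1, ε/61). If 0 < |x − 4| < δ then both bounds hold and |x^3 − 64| ≤ 61|x − 4| < 61·(ε/61) = ε.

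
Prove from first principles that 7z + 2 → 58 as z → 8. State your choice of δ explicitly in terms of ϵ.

δ = ϵ/7

Fix ϵ > 0. We need δ > 0 so that 0 < |z − 8| < δ implies |(7z + 2) − 58| < ϵ.
|(7z + 2) − 58| = |7z - 56| = 7|z − 8|.
Thus it suffices that |z − 8| < ϵ/7.
Take δ = ϵ/7. If 0 < |z − 8| < δ then |(7z + 2) − 58| = 7|z − 8| < 7·(ϵ/7) = ϵ.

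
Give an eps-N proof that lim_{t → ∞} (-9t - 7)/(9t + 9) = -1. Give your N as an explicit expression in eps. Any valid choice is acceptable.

Let eps > 0 be given. We seek N > 0 such that t > N implies |(-9t - 7)/(9t + 9) + 1| < eps.
(-9t - 7)/(9t + 9) + 1 = (9(-9t - 7) − (-9)(9t + 9)) / (9(9t + 9)) = 18/(9(9t + 9)).
For t > 0 we have 9t + 9 > 9t, so |(-9t - 7)/(9t + 9) + 1| = 18/(9(9t + 9)) < 18/(9·9t) = (2/9)/t.
Thus |(-9t - 7)/(9t + 9) + 1| < eps whenever t > (2/9)/eps.
Take N = (2/9)/eps. If t > N then |(-9t - 7)/(9t + 9) + 1| < (2/9)/t < eps.

N = (2/9)/eps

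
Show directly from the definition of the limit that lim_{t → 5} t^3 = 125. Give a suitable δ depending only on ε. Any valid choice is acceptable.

δ = min(2, ε/109)

Fix ε > 0. We seek δ > 0 with 0 < |t − 5| < δ ⇒ |t^3 − 125| < ε.
Factor: t^3 − 125 = (t − 5)(t^2 + 5t + 25), so |t^3 − 125| = |t − 5|·|t^2 + 5t + 25|.
Impose δ ≤ 2 so that |t| < 7; then |t^2 + 5t + 25| ≤ 109.
Hence |t^3 − 125| ≤ 109|t − 5|, which is < ε once |t − 5| < ε/109.
Take δ = min(2, ε/109). If 0 < |t − 5| < δ then both bounds hold and |t^3 − 125| ≤ 109|t − 5| < 109·(ε/109) = ε.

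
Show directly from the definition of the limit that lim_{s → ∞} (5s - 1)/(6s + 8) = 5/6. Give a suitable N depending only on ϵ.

Let ϵ > 0. We seek N > 0 such that s > N implies |(5s - 1)/(6s + 8) − (5/6)| < ϵ.
(5s - 1)/(6s + 8) − (5/6) = (6(5s - 1) − 5(6s + 8)) / (6(6s + 8)) = -46/(6(6s + 8)).
For s > 0 we have 6s + 8 > 6s, so |(5s - 1)/(6s + 8) − (5/6)| = 46/(6(6s + 8)) < 46/(6·6s) = (23/18)/s.
Thus |(5s - 1)/(6s + 8) − (5/6)| < ϵ whenever s > (23/18)/ϵ.
Take N = (23/18)/ϵ. If s > N then |(5s - 1)/(6s + 8) − (5/6)| < (23/18)/s < ϵ.

N = (23/18)/ϵ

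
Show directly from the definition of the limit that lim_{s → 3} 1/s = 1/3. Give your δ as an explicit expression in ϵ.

Suppose ϵ > 0. We seek δ > 0 such that 0 < |s − 3| < δ implies |1/s − (1/3)| < ϵ.
|1/s − (1/3)| = |3 − s|/(3·|s|) = |s − 3|/(3|s|).
Restrict δ ≤ 3/2. Then |s − 3| < 3/2 gives |s| > 3/2, so 3|s| > 9/2.
Then |1/s − (1/3)| < |s − 3|/(9/2), which is < ϵ when |s − 3| < (9/2)ϵ.
Take δ = min(3/2, (9/2)ϵ). Then 0 < |s − 3| < δ gives both |s − 3| < 3/2 and |s − 3| < (9/2)ϵ, so |1/s − (1/3)| < ϵ.

δ = min(3/2, (9/2)ϵ)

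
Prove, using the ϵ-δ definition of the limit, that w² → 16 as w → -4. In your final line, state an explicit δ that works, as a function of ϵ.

Let ϵ > 0 be given. We seek δ > 0 with 0 < |w + 4| < δ ⇒ |w² − 16| < ϵ.
Factor: w² − 16 = (w + 4)(w - 4), so |w² − 16| = |w + 4|·|w - 4|.
Restrict δ ≤ 2. Then |w + 4| < 2 gives |w| < 6, so by the triangle inequality |w - 4| ≤ 6 + 4 = 10.
Hence |w² − 16| ≤ 10|w + 4|, which is < ϵ once |w + 4| < ϵ/10.
Take δ = min(2, ϵ/10). If 0 < |w + 4| < δ then both bounds hold and |w² − 16| ≤ 10|w + 4| < 10·(ϵ/10) = ϵ.

δ = min(2, ϵ/10)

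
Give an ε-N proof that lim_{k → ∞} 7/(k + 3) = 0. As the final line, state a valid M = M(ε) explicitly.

Let ε > 0 be given. For k ≥ 1, |7/(k + 3) − 0| = 7/(k + 3) ≤ 7/k.
We need 7/k < ε, i.e. k > 7/ε.
Take M = 7/ε. If k > M then |7/(k + 3)| ≤ 7/k < ε.

M = 7/ε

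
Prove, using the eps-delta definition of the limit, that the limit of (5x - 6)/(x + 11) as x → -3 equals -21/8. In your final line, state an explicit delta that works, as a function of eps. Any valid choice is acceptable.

Let eps > 0 be given. We want delta > 0 with 0 < |x + 3| < delta ⇒ |(5x - 6)/(x + 11) + 21/8| < eps.
Combining over a common denominator, (5x - 6)/(x + 11) + 21/8 = [(5x - 6)·8 − (-21)·(x + 11)] / [8·(x + 11)] = 61(x + 3) / (8(x + 11)).
So |(5x - 6)/(x + 11) + 21/8| = 61|x + 3| / (8·|x + 11|).
Require delta ≤ 4, so |x + 11| ≥ |8| − |x + 3| > 8 − 4 = 4.
Hence |(5x - 6)/(x + 11) + 21/8| < 61|x + 3|/(8·4) = (61/32)|x + 3|, which is < eps once |x + 3| < (32/61)eps.
Take delta = min(4, (32/61)eps). Then 0 < |x + 3| < delta forces both bounds, so |(5x - 6)/(x + 11) + 21/8| < eps.

delta = min(4, (32/61)eps)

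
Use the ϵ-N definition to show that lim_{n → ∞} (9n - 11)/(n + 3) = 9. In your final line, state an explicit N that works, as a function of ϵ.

N = 38/ϵ

Fix ϵ > 0. For n ≥ 1, |(9n - 11)/(n + 3) − 9| = |-38|/((n + 3)) = 38/((n + 3)).
Since n + 3 ≥ n for n ≥ 1, this is ≤ 38/(n) = 38/n.
So |(9n - 11)/(n + 3) − 9| < ϵ whenever n > 38/ϵ.
Take N = 38/ϵ. If n > N then |(9n - 11)/(n + 3) − 9| ≤ 38/n < ϵ.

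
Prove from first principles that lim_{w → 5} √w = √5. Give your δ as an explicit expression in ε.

δ = min(5, √5·ε)

Suppose ε > 0. We want δ > 0 such that 0 < |w − 5| < δ implies |√w − √5| < ε.
Multiplying by the conjugate, |√w − √5| = |w − 5|/(√w + √5).
Restrict δ ≤ 5 so that |w − 5| < 5 forces w > 0, and then √w + √5 > √5.
Hence |√w − √5| < |w − 5|/√5, which is < ε once |w − 5| < √5·ε.
Take δ = min(5, √5·ε). If 0 < |w − 5| < δ then w > 0 and |√w − √5| < |w − 5|/√5 < ε.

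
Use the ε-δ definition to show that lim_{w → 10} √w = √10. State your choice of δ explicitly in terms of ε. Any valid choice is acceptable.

δ = min(10, √10·ε)

Let ε > 0 be given. We want δ > 0 such that 0 < |w − 10| < δ implies |√w − √10| < ε.
Rationalise: √w − √10 = (w − 10)/(√w + √10), so |√w − √10| = |w − 10|/(√w + √10).
Restrict δ ≤ 10 so that |w − 10| < 10 forces w > 0, and then √w + √10 > √10.
Hence |√w − √10| < |w − 10|/√10, which is < ε once |w − 10| < √10·ε.
Take δ = min(10, √10·ε). If 0 < |w − 10| < δ then w > 0 and |√w − √10| < |w − 10|/√10 < ε.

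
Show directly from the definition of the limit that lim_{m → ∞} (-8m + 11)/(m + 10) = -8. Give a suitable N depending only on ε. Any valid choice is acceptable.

Fix ε > 0. For m ≥ 1, |(-8m + 11)/(m + 10) + 8| = |91|/((m + 10)) = 91/((m + 10)).
Since m + 10 ≥ m for m ≥ 1, this is ≤ 91/(m) = 91/m.
So |(-8m + 11)/(m + 10) + 8| < ε whenever m > 91/ε.
Take N = 91/ε. If m > N then |(-8m + 11)/(m + 10) + 8| ≤ 91/m < ε.

N = 91/ε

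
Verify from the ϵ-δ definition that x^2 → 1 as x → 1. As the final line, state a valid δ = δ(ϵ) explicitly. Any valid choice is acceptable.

δ = min(2, ϵ/4)

Fix ϵ > 0. We seek δ > 0 with 0 < |x − 1| < δ ⇒ |x^2 − 1| < ϵ.
Factor: x^2 − 1 = (x − 1)(x + 1), so |x^2 − 1| = |x − 1|·|x + 1|.
Impose δ ≤ 2 so that |x| < 3; then |x + 1| ≤ 4.
Hence |x^2 − 1| ≤ 4|x − 1|, which is < ϵ once |x − 1| < ϵ/4.
Take δ = min(2, ϵ/4). If 0 < |x − 1| < δ then both bounds hold and |x^2 − 1| ≤ 4|x − 1| < 4·(ϵ/4) = ϵ.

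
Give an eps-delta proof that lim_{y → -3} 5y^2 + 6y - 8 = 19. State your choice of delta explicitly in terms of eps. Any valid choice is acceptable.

Fix eps > 0. We want delta > 0 such that 0 < |y + 3| < delta implies |(5y^2 + 6y - 8) − 19| < eps.
(5y^2 + 6y - 8) − 19 = 5y^2 + 6y - 27 = (y + 3)(5y - 9).
So |(5y^2 + 6y - 8) − 19| = |y + 3|·|5y - 9|.
Assume first that |y + 3| < 1, so |y| < 4. Then |5y - 9| ≤ 5·4 + 9 = 29.
Hence |(5y^2 + 6y - 8) − 19| ≤ 29|y + 3| < eps provided |y + 3| < eps/29.
Choosing delta = min(1, eps/29) ensures both conditions, hence |(5y^2 + 6y - 8) − 19| < eps.

delta = min(1, eps/29)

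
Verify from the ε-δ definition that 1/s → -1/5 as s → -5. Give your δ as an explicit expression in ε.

δ = min(5/2, (25/2)ε)

Fix ε > 0. We seek δ > 0 such that 0 < |s + 5| < δ implies |1/s + 1/5| < ε.
|1/s + 1/5| = |-5 − s|/(5·|s|) = |s + 5|/(5|s|).
Restrict δ ≤ 5/2. Then |s + 5| < 5/2 gives |s| > 5/2, so 5|s| > 25/2.
Then |1/s + 1/5| < |s + 5|/(25/2), which is < ε when |s + 5| < (25/2)ε.
Take δ = min(5/2, (25/2)ε). Then 0 < |s + 5| < δ gives both |s + 5| < 5/2 and |s + 5| < (25/2)ε, so |1/s + 1/5| < ε.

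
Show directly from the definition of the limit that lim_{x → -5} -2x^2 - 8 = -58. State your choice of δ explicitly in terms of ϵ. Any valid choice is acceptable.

Let ϵ > 0. We want δ > 0 such that 0 < |x + 5| < δ implies |(-2x^2 - 8) + 58| < ϵ.
(-2x^2 - 8) + 58 = -2x^2 + 50 = (x + 5)(-2x + 10).
So |(-2x^2 - 8) + 58| = |x + 5|·|-2x + 10|.
Require δ ≤ 1. Then |x + 5| < 1 gives |x| < 6, and by the triangle inequality |-2x + 10| ≤ 2·6 + 10 = 22.
Hence |(-2x^2 - 8) + 58| ≤ 22|x + 5| < ϵ provided |x + 5| < ϵ/22.
Take δ = min(1, ϵ/22). Then 0 < |x + 5| < δ gives both |x + 5| < 1 and |x + 5| < ϵ/22, so |(-2x^2 - 8) + 58| < ϵ.

δ = min(1, ϵ/22)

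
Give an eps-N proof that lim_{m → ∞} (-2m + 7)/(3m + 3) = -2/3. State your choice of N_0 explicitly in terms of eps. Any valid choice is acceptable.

Fix eps > 0. For m ≥ 1, |(-2m + 7)/(3m + 3) + 2/3| = |27|/(3(3m + 3)) = 27/(3(3m + 3)).
Since 3m + 3 ≥ 3m for m ≥ 1, this is ≤ 27/(3·3m) = 3/m.
So |(-2m + 7)/(3m + 3) + 2/3| < eps whenever m > 3/eps.
Take N_0 = 3/eps. If m > N_0 then |(-2m + 7)/(3m + 3) + 2/3| ≤ 3/m < eps.

N_0 = 3/eps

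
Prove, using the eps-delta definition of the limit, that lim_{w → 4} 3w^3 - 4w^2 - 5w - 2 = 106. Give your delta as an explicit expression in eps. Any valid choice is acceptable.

delta = min(2, eps/183)

Fix eps > 0. We want delta > 0 such that 0 < |w − 4| < delta implies |(3w^3 - 4w^2 - 5w - 2) − 106| < eps.
(3w^3 - 4w^2 - 5w - 2) − 106 = 3w^3 - 4w^2 - 5w - 108 = (w − 4)(3w^2 + 8w + 27).
So |(3w^3 - 4w^2 - 5w - 2) − 106| = |w − 4|·|3w^2 + 8w + 27|.
Require delta ≤ 2. Then |w − 4| < 2 gives |w| < 6, and by the triangle inequality |3w^2 + 8w + 27| ≤ 3·6^2 + 8·6 + 27 = 183.
Hence |(3w^3 - 4w^2 - 5w - 2) − 106| ≤ 183|w − 4| < eps provided |w − 4| < eps/183.
Take delta = min(2, eps/183). Then 0 < |w − 4| < delta gives both |w − 4| < 2 and |w − 4| < eps/183, so |(3w^3 - 4w^2 - 5w - 2) − 106| < eps.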